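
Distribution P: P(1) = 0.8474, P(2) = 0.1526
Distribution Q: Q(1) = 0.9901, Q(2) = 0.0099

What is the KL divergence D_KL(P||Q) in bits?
0.4119 bits

D_KL(P||Q) = Σ P(x) log₂(P(x)/Q(x))

Computing term by term:
  P(1)·log₂(P(1)/Q(1)) = 0.8474·log₂(0.8474/0.9901) = -0.19027
  P(2)·log₂(P(2)/Q(2)) = 0.1526·log₂(0.1526/0.0099) = 0.60219

D_KL(P||Q) = -0.19027 + 0.60219 = 0.41192 ≈ 0.4119 bits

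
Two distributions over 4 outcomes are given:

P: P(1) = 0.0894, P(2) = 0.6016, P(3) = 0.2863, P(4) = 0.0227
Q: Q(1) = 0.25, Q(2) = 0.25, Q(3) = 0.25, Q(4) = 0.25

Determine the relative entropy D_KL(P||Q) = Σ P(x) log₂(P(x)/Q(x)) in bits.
0.6070 bits

D_KL(P||Q) = Σ P(x) log₂(P(x)/Q(x))

Computing term by term:
  P(1)·log₂(P(1)/Q(1)) = 0.0894·log₂(0.0894/0.25) = -0.13263
  P(2)·log₂(P(2)/Q(2)) = 0.6016·log₂(0.6016/0.25) = 0.76215
  P(3)·log₂(P(3)/Q(3)) = 0.2863·log₂(0.2863/0.25) = 0.05600
  P(4)·log₂(P(4)/Q(4)) = 0.0227·log₂(0.0227/0.25) = -0.07857

D_KL(P||Q) = -0.13263 + 0.76215 + 0.05600 - 0.07857 = 0.60695 ≈ 0.6070 bits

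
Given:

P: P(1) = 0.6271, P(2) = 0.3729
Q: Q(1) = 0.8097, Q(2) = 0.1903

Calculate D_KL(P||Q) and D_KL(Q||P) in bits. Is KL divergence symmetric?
D_KL(P||Q) = 0.1307 bits, D_KL(Q||P) = 0.1138 bits. No, KL divergence is not symmetric.

D_KL(P||Q) = Σ P(x) log₂(P(x)/Q(x))

Computing term by term:
  P(1)·log₂(P(1)/Q(1)) = 0.6271·log₂(0.6271/0.8097) = -0.23121
  P(2)·log₂(P(2)/Q(2)) = 0.3729·log₂(0.3729/0.1903) = 0.36190

D_KL(P||Q) = -0.23121 + 0.36190 = 0.13069 ≈ 0.1307 bits

D_KL(Q||P) = Σ Q(x) log₂(Q(x)/P(x))

Computing term by term:
  Q(1)·log₂(Q(1)/P(1)) = 0.8097·log₂(0.8097/0.6271) = 0.29853
  Q(2)·log₂(Q(2)/P(2)) = 0.1903·log₂(0.1903/0.3729) = -0.18469

D_KL(Q||P) = 0.29853 - 0.18469 = 0.11384 ≈ 0.1138 bits

These are NOT equal (difference: 0.0169 bits). KL divergence is asymmetric: D_KL(P||Q) ≠ D_KL(Q||P) in general.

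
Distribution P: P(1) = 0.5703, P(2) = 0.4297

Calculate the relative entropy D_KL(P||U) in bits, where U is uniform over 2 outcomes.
0.0143 bits

U(i) = 1/2 for all i

D_KL(P||U) = Σ P(x) log₂(P(x) / (1/2))
           = Σ P(x) log₂(P(x)) + log₂(2)
           = log₂(2) - H(P)

H(P) = -Σ P(x) log₂(P(x)):
  -P(1)·log₂(P(1)) = -(0.5703)·log₂(0.5703) = 0.46206
  -P(2)·log₂(P(2)) = -(0.4297)·log₂(0.4297) = 0.52363
H(P) = 0.46206 + 0.52363 = 0.98569 bits

log₂(2) = 1.00000 bits

D_KL(P||U) = 1.00000 - 0.98569 = 0.01431 ≈ 0.0143 bits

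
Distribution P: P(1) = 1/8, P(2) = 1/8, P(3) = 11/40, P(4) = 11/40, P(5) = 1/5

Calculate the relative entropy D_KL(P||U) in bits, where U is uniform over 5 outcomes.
0.0832 bits

U(i) = 1/5 for all i

D_KL(P||U) = Σ P(x) log₂(P(x) / (1/5))
           = Σ P(x) log₂(P(x)) + log₂(5)
           = log₂(5) - H(P)

H(P) = -Σ P(x) log₂(P(x)):
  -P(1)·log₂(P(1)) = -(1/8)·log₂(1/8) = 0.37500
  -P(2)·log₂(P(2)) = -(1/8)·log₂(1/8) = 0.37500
  -P(3)·log₂(P(3)) = -(11/40)·log₂(11/40) = 0.51219
  -P(4)·log₂(P(4)) = -(11/40)·log₂(11/40) = 0.51219
  -P(5)·log₂(P(5)) = -(1/5)·log₂(1/5) = 0.46439
H(P) = 0.37500 + 0.37500 + 0.51219 + 0.51219 + 0.46439 = 2.23877 bits

log₂(5) = 2.32193 bits

D_KL(P||U) = 2.32193 - 2.23877 = 0.08316 ≈ 0.0832 bits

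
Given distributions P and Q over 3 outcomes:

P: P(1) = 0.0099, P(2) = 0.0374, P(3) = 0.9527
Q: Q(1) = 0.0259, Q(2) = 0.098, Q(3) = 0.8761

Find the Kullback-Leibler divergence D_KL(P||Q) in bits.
0.0495 bits

D_KL(P||Q) = Σ P(x) log₂(P(x)/Q(x))

Computing term by term:
  P(1)·log₂(P(1)/Q(1)) = 0.0099·log₂(0.0099/0.0259) = -0.01374
  P(2)·log₂(P(2)/Q(2)) = 0.0374·log₂(0.0374/0.098) = -0.05198
  P(3)·log₂(P(3)/Q(3)) = 0.9527·log₂(0.9527/0.8761) = 0.11521

D_KL(P||Q) = -0.01374 - 0.05198 + 0.11521 = 0.04949 ≈ 0.0495 bits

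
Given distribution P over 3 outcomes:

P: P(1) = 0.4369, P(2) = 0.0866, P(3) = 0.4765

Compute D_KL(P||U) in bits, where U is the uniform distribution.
0.2478 bits

U(i) = 1/3 for all i

D_KL(P||U) = Σ P(x) log₂(P(x) / (1/3))
           = Σ P(x) log₂(P(x)) + log₂(3)
           = log₂(3) - H(P)

H(P) = -Σ P(x) log₂(P(x)):
  -P(1)·log₂(P(1)) = -(0.4369)·log₂(0.4369) = 0.52193
  -P(2)·log₂(P(2)) = -(0.0866)·log₂(0.0866) = 0.30565
  -P(3)·log₂(P(3)) = -(0.4765)·log₂(0.4765) = 0.50959
H(P) = 0.52193 + 0.30565 + 0.50959 = 1.33717 bits

log₂(3) = 1.58496 bits

D_KL(P||U) = 1.58496 - 1.33717 = 0.24779 ≈ 0.2478 bits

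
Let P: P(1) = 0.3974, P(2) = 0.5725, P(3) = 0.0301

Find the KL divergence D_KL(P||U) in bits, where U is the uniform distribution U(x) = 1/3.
0.4431 bits

U(i) = 1/3 for all i

D_KL(P||U) = Σ P(x) log₂(P(x) / (1/3))
           = Σ P(x) log₂(P(x)) + log₂(3)
           = log₂(3) - H(P)

H(P) = -Σ P(x) log₂(P(x)):
  -P(1)·log₂(P(1)) = -(0.3974)·log₂(0.3974) = 0.52907
  -P(2)·log₂(P(2)) = -(0.5725)·log₂(0.5725) = 0.46066
  -P(3)·log₂(P(3)) = -(0.0301)·log₂(0.0301) = 0.15213
H(P) = 0.52907 + 0.46066 + 0.15213 = 1.14186 bits

log₂(3) = 1.58496 bits

D_KL(P||U) = 1.58496 - 1.14186 = 0.44310 ≈ 0.4431 bits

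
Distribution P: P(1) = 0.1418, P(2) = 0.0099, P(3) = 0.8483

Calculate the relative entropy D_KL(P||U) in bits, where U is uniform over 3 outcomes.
0.9181 bits

U(i) = 1/3 for all i

D_KL(P||U) = Σ P(x) log₂(P(x) / (1/3))
           = Σ P(x) log₂(P(x)) + log₂(3)
           = log₂(3) - H(P)

H(P) = -Σ P(x) log₂(P(x)):
  -P(1)·log₂(P(1)) = -(0.1418)·log₂(0.1418) = 0.39960
  -P(2)·log₂(P(2)) = -(0.0099)·log₂(0.0099) = 0.06592
  -P(3)·log₂(P(3)) = -(0.8483)·log₂(0.8483) = 0.20135
H(P) = 0.39960 + 0.06592 + 0.20135 = 0.66687 bits

log₂(3) = 1.58496 bits

D_KL(P||U) = 1.58496 - 0.66687 = 0.91809 ≈ 0.9181 bits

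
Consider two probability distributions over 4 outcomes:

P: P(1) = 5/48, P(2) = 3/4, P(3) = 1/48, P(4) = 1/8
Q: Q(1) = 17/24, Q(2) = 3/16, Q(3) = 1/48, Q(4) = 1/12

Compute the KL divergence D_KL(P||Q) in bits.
1.2850 bits

D_KL(P||Q) = Σ P(x) log₂(P(x)/Q(x))

Computing term by term:
  P(1)·log₂(P(1)/Q(1)) = (5/48)·log₂((5/48)/(17/24)) = -0.28808
  P(2)·log₂(P(2)/Q(2)) = (3/4)·log₂((3/4)/(3/16)) = 1.50000
  P(3)·log₂(P(3)/Q(3)) = (1/48)·log₂((1/48)/(1/48)) = 0.00000
  P(4)·log₂(P(4)/Q(4)) = (1/8)·log₂((1/8)/(1/12)) = 0.07312

D_KL(P||Q) = -0.28808 + 1.50000 + 0.00000 + 0.07312 = 1.28504 ≈ 1.2850 bits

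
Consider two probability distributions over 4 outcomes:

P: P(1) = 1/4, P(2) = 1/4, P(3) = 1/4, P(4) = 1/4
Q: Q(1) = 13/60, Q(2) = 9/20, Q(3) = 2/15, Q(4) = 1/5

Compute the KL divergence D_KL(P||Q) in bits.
0.1468 bits

D_KL(P||Q) = Σ P(x) log₂(P(x)/Q(x))

Computing term by term:
  P(1)·log₂(P(1)/Q(1)) = (1/4)·log₂((1/4)/(13/60)) = 0.05161
  P(2)·log₂(P(2)/Q(2)) = (1/4)·log₂((1/4)/(9/20)) = -0.21200
  P(3)·log₂(P(3)/Q(3)) = (1/4)·log₂((1/4)/(2/15)) = 0.22672
  P(4)·log₂(P(4)/Q(4)) = (1/4)·log₂((1/4)/(1/5)) = 0.08048

D_KL(P||Q) = 0.05161 - 0.21200 + 0.22672 + 0.08048 = 0.14681 ≈ 0.1468 bits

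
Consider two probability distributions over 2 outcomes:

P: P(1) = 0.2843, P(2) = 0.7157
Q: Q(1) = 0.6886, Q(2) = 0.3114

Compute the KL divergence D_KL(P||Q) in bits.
0.4964 bits

D_KL(P||Q) = Σ P(x) log₂(P(x)/Q(x))

Computing term by term:
  P(1)·log₂(P(1)/Q(1)) = 0.2843·log₂(0.2843/0.6886) = -0.36284
  P(2)·log₂(P(2)/Q(2)) = 0.7157·log₂(0.7157/0.3114) = 0.85926

D_KL(P||Q) = -0.36284 + 0.85926 = 0.49642 ≈ 0.4964 bits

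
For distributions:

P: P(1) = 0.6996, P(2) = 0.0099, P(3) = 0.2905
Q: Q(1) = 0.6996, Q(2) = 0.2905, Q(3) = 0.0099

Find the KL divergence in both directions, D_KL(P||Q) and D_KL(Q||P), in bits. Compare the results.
D_KL(P||Q) = 1.3679 bits, D_KL(Q||P) = 1.3679 bits. The two directions give exactly the same value for this pair.

D_KL(P||Q) = Σ P(x) log₂(P(x)/Q(x))

Computing term by term:
  P(1)·log₂(P(1)/Q(1)) = 0.6996·log₂(0.6996/0.6996) = 0.00000
  P(2)·log₂(P(2)/Q(2)) = 0.0099·log₂(0.0099/0.2905) = -0.04826
  P(3)·log₂(P(3)/Q(3)) = 0.2905·log₂(0.2905/0.0099) = 1.41618

D_KL(P||Q) = 0.00000 - 0.04826 + 1.41618 = 1.36792 ≈ 1.3679 bits

D_KL(Q||P) = Σ Q(x) log₂(Q(x)/P(x))

Computing term by term:
  Q(1)·log₂(Q(1)/P(1)) = 0.6996·log₂(0.6996/0.6996) = 0.00000
  Q(2)·log₂(Q(2)/P(2)) = 0.2905·log₂(0.2905/0.0099) = 1.41618
  Q(3)·log₂(Q(3)/P(3)) = 0.0099·log₂(0.0099/0.2905) = -0.04826

D_KL(Q||P) = 0.00000 + 1.41618 - 0.04826 = 1.36792 ≈ 1.3679 bits

These ARE equal here. Q is P with outcomes relabeled (Q(2) = P(3), Q(3) = P(2)) by a relabeling that is its own inverse, so the two sums contain exactly the same terms in a different order. This is a special case — KL divergence is not symmetric in general: D_KL(P||Q) ≠ D_KL(Q||P) for most P, Q.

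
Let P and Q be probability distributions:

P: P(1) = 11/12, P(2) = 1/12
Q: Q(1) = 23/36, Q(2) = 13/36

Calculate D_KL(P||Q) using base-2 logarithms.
0.3011 bits

D_KL(P||Q) = Σ P(x) log₂(P(x)/Q(x))

Computing term by term:
  P(1)·log₂(P(1)/Q(1)) = (11/12)·log₂((11/12)/(23/36)) = 0.47743
  P(2)·log₂(P(2)/Q(2)) = (1/12)·log₂((1/12)/(13/36)) = -0.17629

D_KL(P||Q) = 0.47743 - 0.17629 = 0.30114 ≈ 0.3011 bits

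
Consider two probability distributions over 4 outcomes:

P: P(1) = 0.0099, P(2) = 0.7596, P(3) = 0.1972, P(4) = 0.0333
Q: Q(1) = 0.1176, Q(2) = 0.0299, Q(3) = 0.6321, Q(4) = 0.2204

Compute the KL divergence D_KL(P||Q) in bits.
3.0875 bits

D_KL(P||Q) = Σ P(x) log₂(P(x)/Q(x))

Computing term by term:
  P(1)·log₂(P(1)/Q(1)) = 0.0099·log₂(0.0099/0.1176) = -0.03535
  P(2)·log₂(P(2)/Q(2)) = 0.7596·log₂(0.7596/0.0299) = 3.54507
  P(3)·log₂(P(3)/Q(3)) = 0.1972·log₂(0.1972/0.6321) = -0.33139
  P(4)·log₂(P(4)/Q(4)) = 0.0333·log₂(0.0333/0.2204) = -0.09079

D_KL(P||Q) = -0.03535 + 3.54507 - 0.33139 - 0.09079 = 3.08754 ≈ 3.0875 bits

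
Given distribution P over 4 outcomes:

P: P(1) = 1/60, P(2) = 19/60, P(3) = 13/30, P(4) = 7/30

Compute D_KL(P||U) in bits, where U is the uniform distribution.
0.3635 bits

U(i) = 1/4 for all i

D_KL(P||U) = Σ P(x) log₂(P(x) / (1/4))
           = Σ P(x) log₂(P(x)) + log₂(4)
           = log₂(4) - H(P)

H(P) = -Σ P(x) log₂(P(x)):
  -P(1)·log₂(P(1)) = -(1/60)·log₂(1/60) = 0.09845
  -P(2)·log₂(P(2)) = -(19/60)·log₂(19/60) = 0.52534
  -P(3)·log₂(P(3)) = -(13/30)·log₂(13/30) = 0.52280
  -P(4)·log₂(P(4)) = -(7/30)·log₂(7/30) = 0.48989
H(P) = 0.09845 + 0.52534 + 0.52280 + 0.48989 = 1.63648 bits

log₂(4) = 2.00000 bits

D_KL(P||U) = 2.00000 - 1.63648 = 0.36352 ≈ 0.3635 bits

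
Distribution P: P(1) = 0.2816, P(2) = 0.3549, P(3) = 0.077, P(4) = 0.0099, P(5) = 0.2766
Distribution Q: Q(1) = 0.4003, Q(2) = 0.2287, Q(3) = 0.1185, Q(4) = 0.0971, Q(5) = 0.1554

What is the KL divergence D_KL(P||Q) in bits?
0.2317 bits

D_KL(P||Q) = Σ P(x) log₂(P(x)/Q(x))

Computing term by term:
  P(1)·log₂(P(1)/Q(1)) = 0.2816·log₂(0.2816/0.4003) = -0.14289
  P(2)·log₂(P(2)/Q(2)) = 0.3549·log₂(0.3549/0.2287) = 0.22499
  P(3)·log₂(P(3)/Q(3)) = 0.077·log₂(0.077/0.1185) = -0.04789
  P(4)·log₂(P(4)/Q(4)) = 0.0099·log₂(0.0099/0.0971) = -0.03261
  P(5)·log₂(P(5)/Q(5)) = 0.2766·log₂(0.2766/0.1554) = 0.23008

D_KL(P||Q) = -0.14289 + 0.22499 - 0.04789 - 0.03261 + 0.23008 = 0.23168 ≈ 0.2317 bits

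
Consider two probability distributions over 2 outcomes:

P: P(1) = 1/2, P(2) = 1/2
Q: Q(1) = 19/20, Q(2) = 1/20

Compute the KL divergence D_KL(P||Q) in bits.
1.1980 bits

D_KL(P||Q) = Σ P(x) log₂(P(x)/Q(x))

Computing term by term:
  P(1)·log₂(P(1)/Q(1)) = (1/2)·log₂((1/2)/(19/20)) = -0.46300
  P(2)·log₂(P(2)/Q(2)) = (1/2)·log₂((1/2)/(1/20)) = 1.66096

D_KL(P||Q) = -0.46300 + 1.66096 = 1.19796 ≈ 1.1980 bits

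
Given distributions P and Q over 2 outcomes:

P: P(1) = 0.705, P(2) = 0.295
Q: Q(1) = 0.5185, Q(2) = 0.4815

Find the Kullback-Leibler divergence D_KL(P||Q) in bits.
0.1040 bits

D_KL(P||Q) = Σ P(x) log₂(P(x)/Q(x))

Computing term by term:
  P(1)·log₂(P(1)/Q(1)) = 0.705·log₂(0.705/0.5185) = 0.31251
  P(2)·log₂(P(2)/Q(2)) = 0.295·log₂(0.295/0.4815) = -0.20851

D_KL(P||Q) = 0.31251 - 0.20851 = 0.10400 ≈ 0.1040 bits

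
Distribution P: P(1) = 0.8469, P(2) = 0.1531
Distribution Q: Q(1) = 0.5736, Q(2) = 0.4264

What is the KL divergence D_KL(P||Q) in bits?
0.2498 bits

D_KL(P||Q) = Σ P(x) log₂(P(x)/Q(x))

Computing term by term:
  P(1)·log₂(P(1)/Q(1)) = 0.8469·log₂(0.8469/0.5736) = 0.47608
  P(2)·log₂(P(2)/Q(2)) = 0.1531·log₂(0.1531/0.4264) = -0.22624

D_KL(P||Q) = 0.47608 - 0.22624 = 0.24984 ≈ 0.2498 bits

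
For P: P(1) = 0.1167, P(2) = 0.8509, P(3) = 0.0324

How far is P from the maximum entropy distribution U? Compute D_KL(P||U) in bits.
0.8648 bits

U(i) = 1/3 for all i

D_KL(P||U) = Σ P(x) log₂(P(x) / (1/3))
           = Σ P(x) log₂(P(x)) + log₂(3)
           = log₂(3) - H(P)

H(P) = -Σ P(x) log₂(P(x)):
  -P(1)·log₂(P(1)) = -(0.1167)·log₂(0.1167) = 0.36167
  -P(2)·log₂(P(2)) = -(0.8509)·log₂(0.8509) = 0.19821
  -P(3)·log₂(P(3)) = -(0.0324)·log₂(0.0324) = 0.16031
H(P) = 0.36167 + 0.19821 + 0.16031 = 0.72019 bits

log₂(3) = 1.58496 bits

D_KL(P||U) = 1.58496 - 0.72019 = 0.86477 ≈ 0.8648 bits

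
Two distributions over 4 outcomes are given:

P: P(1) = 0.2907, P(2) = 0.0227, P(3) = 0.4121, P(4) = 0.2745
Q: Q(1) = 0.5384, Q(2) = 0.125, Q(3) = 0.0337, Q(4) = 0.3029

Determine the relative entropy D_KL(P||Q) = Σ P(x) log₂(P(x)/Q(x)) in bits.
1.1352 bits

D_KL(P||Q) = Σ P(x) log₂(P(x)/Q(x))

Computing term by term:
  P(1)·log₂(P(1)/Q(1)) = 0.2907·log₂(0.2907/0.5384) = -0.25848
  P(2)·log₂(P(2)/Q(2)) = 0.0227·log₂(0.0227/0.125) = -0.05587
  P(3)·log₂(P(3)/Q(3)) = 0.4121·log₂(0.4121/0.0337) = 1.48858
  P(4)·log₂(P(4)/Q(4)) = 0.2745·log₂(0.2745/0.3029) = -0.03899

D_KL(P||Q) = -0.25848 - 0.05587 + 1.48858 - 0.03899 = 1.13524 ≈ 1.1352 bits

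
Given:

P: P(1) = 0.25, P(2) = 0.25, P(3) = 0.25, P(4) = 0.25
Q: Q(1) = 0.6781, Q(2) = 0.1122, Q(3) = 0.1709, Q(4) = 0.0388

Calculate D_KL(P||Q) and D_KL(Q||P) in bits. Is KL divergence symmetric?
D_KL(P||Q) = 0.7382 bits, D_KL(Q||P) = 0.6484 bits. No, KL divergence is not symmetric.

D_KL(P||Q) = Σ P(x) log₂(P(x)/Q(x))

Computing term by term:
  P(1)·log₂(P(1)/Q(1)) = 0.25·log₂(0.25/0.6781) = -0.35989
  P(2)·log₂(P(2)/Q(2)) = 0.25·log₂(0.25/0.1122) = 0.28896
  P(3)·log₂(P(3)/Q(3)) = 0.25·log₂(0.25/0.1709) = 0.13719
  P(4)·log₂(P(4)/Q(4)) = 0.25·log₂(0.25/0.0388) = 0.67195

D_KL(P||Q) = -0.35989 + 0.28896 + 0.13719 + 0.67195 = 0.73821 ≈ 0.7382 bits

D_KL(Q||P) = Σ Q(x) log₂(Q(x)/P(x))

Computing term by term:
  Q(1)·log₂(Q(1)/P(1)) = 0.6781·log₂(0.6781/0.25) = 0.97617
  Q(2)·log₂(Q(2)/P(2)) = 0.1122·log₂(0.1122/0.25) = -0.12969
  Q(3)·log₂(Q(3)/P(3)) = 0.1709·log₂(0.1709/0.25) = -0.09379
  Q(4)·log₂(Q(4)/P(4)) = 0.0388·log₂(0.0388/0.25) = -0.10429

D_KL(Q||P) = 0.97617 - 0.12969 - 0.09379 - 0.10429 = 0.64840 ≈ 0.6484 bits

These are NOT equal (difference: 0.0898 bits). KL divergence is asymmetric: D_KL(P||Q) ≠ D_KL(Q||P) in general.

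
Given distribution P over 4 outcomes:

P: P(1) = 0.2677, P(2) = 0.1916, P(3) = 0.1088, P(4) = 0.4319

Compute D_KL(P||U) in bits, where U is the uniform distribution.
0.1630 bits

U(i) = 1/4 for all i

D_KL(P||U) = Σ P(x) log₂(P(x) / (1/4))
           = Σ P(x) log₂(P(x)) + log₂(4)
           = log₂(4) - H(P)

H(P) = -Σ P(x) log₂(P(x)):
  -P(1)·log₂(P(1)) = -(0.2677)·log₂(0.2677) = 0.50898
  -P(2)·log₂(P(2)) = -(0.1916)·log₂(0.1916) = 0.45674
  -P(3)·log₂(P(3)) = -(0.1088)·log₂(0.1088) = 0.34819
  -P(4)·log₂(P(4)) = -(0.4319)·log₂(0.4319) = 0.52313
H(P) = 0.50898 + 0.45674 + 0.34819 + 0.52313 = 1.83704 bits

log₂(4) = 2.00000 bits

D_KL(P||U) = 2.00000 - 1.83704 = 0.16296 ≈ 0.1630 bits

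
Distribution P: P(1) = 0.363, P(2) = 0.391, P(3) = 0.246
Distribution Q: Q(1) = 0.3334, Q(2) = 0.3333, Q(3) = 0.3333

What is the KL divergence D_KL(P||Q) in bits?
0.0268 bits

D_KL(P||Q) = Σ P(x) log₂(P(x)/Q(x))

Computing term by term:
  P(1)·log₂(P(1)/Q(1)) = 0.363·log₂(0.363/0.3334) = 0.04455
  P(2)·log₂(P(2)/Q(2)) = 0.391·log₂(0.391/0.3333) = 0.09007
  P(3)·log₂(P(3)/Q(3)) = 0.246·log₂(0.246/0.3333) = -0.10779

D_KL(P||Q) = 0.04455 + 0.09007 - 0.10779 = 0.02683 ≈ 0.0268 bits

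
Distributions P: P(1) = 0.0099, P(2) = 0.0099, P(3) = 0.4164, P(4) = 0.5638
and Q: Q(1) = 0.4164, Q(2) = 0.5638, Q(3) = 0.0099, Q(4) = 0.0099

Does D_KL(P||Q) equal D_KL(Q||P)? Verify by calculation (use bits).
D_KL(P||Q) = 5.4230 bits, D_KL(Q||P) = 5.4230 bits. Yes — for this pair D_KL(P||Q) = D_KL(Q||P).

D_KL(P||Q) = Σ P(x) log₂(P(x)/Q(x))

Computing term by term:
  P(1)·log₂(P(1)/Q(1)) = 0.0099·log₂(0.0099/0.4164) = -0.05340
  P(2)·log₂(P(2)/Q(2)) = 0.0099·log₂(0.0099/0.5638) = -0.05773
  P(3)·log₂(P(3)/Q(3)) = 0.4164·log₂(0.4164/0.0099) = 2.24623
  P(4)·log₂(P(4)/Q(4)) = 0.5638·log₂(0.5638/0.0099) = 3.28786

D_KL(P||Q) = -0.05340 - 0.05773 + 2.24623 + 3.28786 = 5.42296 ≈ 5.4230 bits

D_KL(Q||P) = Σ Q(x) log₂(Q(x)/P(x))

Computing term by term:
  Q(1)·log₂(Q(1)/P(1)) = 0.4164·log₂(0.4164/0.0099) = 2.24623
  Q(2)·log₂(Q(2)/P(2)) = 0.5638·log₂(0.5638/0.0099) = 3.28786
  Q(3)·log₂(Q(3)/P(3)) = 0.0099·log₂(0.0099/0.4164) = -0.05340
  Q(4)·log₂(Q(4)/P(4)) = 0.0099·log₂(0.0099/0.5638) = -0.05773

D_KL(Q||P) = 2.24623 + 3.28786 - 0.05340 - 0.05773 = 5.42296 ≈ 5.4230 bits

These ARE equal here. Q is P with outcomes relabeled (Q(1) = P(3), Q(2) = P(4), Q(3) = P(1), Q(4) = P(2)) by a relabeling that is its own inverse, so the two sums contain exactly the same terms in a different order. This is a special case — KL divergence is not symmetric in general: D_KL(P||Q) ≠ D_KL(Q||P) for most P, Q.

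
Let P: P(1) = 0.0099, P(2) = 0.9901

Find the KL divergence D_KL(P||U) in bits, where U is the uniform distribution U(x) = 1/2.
0.9199 bits

U(i) = 1/2 for all i

D_KL(P||U) = Σ P(x) log₂(P(x) / (1/2))
           = Σ P(x) log₂(P(x)) + log₂(2)
           = log₂(2) - H(P)

H(P) = -Σ P(x) log₂(P(x)):
  -P(1)·log₂(P(1)) = -(0.0099)·log₂(0.0099) = 0.06592
  -P(2)·log₂(P(2)) = -(0.9901)·log₂(0.9901) = 0.01421
H(P) = 0.06592 + 0.01421 = 0.08013 bits

log₂(2) = 1.00000 bits

D_KL(P||U) = 1.00000 - 0.08013 = 0.91987 ≈ 0.9199 bits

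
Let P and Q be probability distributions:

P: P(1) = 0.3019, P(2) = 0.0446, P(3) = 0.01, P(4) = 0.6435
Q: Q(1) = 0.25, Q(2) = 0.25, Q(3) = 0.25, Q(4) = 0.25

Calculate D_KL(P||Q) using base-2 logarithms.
0.8026 bits

D_KL(P||Q) = Σ P(x) log₂(P(x)/Q(x))

Computing term by term:
  P(1)·log₂(P(1)/Q(1)) = 0.3019·log₂(0.3019/0.25) = 0.08216
  P(2)·log₂(P(2)/Q(2)) = 0.0446·log₂(0.0446/0.25) = -0.11091
  P(3)·log₂(P(3)/Q(3)) = 0.01·log₂(0.01/0.25) = -0.04644
  P(4)·log₂(P(4)/Q(4)) = 0.6435·log₂(0.6435/0.25) = 0.87774

D_KL(P||Q) = 0.08216 - 0.11091 - 0.04644 + 0.87774 = 0.80255 ≈ 0.8026 bits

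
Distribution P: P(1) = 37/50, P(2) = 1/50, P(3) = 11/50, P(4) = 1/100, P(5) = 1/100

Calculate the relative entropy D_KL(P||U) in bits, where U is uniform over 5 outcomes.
1.2741 bits

U(i) = 1/5 for all i

D_KL(P||U) = Σ P(x) log₂(P(x) / (1/5))
           = Σ P(x) log₂(P(x)) + log₂(5)
           = log₂(5) - H(P)

H(P) = -Σ P(x) log₂(P(x)):
  -P(1)·log₂(P(1)) = -(37/50)·log₂(37/50) = 0.32146
  -P(2)·log₂(P(2)) = -(1/50)·log₂(1/50) = 0.11288
  -P(3)·log₂(P(3)) = -(11/50)·log₂(11/50) = 0.48057
  -P(4)·log₂(P(4)) = -(1/100)·log₂(1/100) = 0.06644
  -P(5)·log₂(P(5)) = -(1/100)·log₂(1/100) = 0.06644
H(P) = 0.32146 + 0.11288 + 0.48057 + 0.06644 + 0.06644 = 1.04779 bits

log₂(5) = 2.32193 bits

D_KL(P||U) = 2.32193 - 1.04779 = 1.27414 ≈ 1.2741 bits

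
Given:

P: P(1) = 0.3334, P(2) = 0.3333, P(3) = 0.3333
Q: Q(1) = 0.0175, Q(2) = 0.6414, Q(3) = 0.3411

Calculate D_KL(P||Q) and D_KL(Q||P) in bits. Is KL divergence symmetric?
D_KL(P||Q) = 1.0917 bits, D_KL(Q||P) = 0.5427 bits. No, KL divergence is not symmetric.

D_KL(P||Q) = Σ P(x) log₂(P(x)/Q(x))

Computing term by term:
  P(1)·log₂(P(1)/Q(1)) = 0.3334·log₂(0.3334/0.0175) = 1.41756
  P(2)·log₂(P(2)/Q(2)) = 0.3333·log₂(0.3333/0.6414) = -0.31477
  P(3)·log₂(P(3)/Q(3)) = 0.3333·log₂(0.3333/0.3411) = -0.01112

D_KL(P||Q) = 1.41756 - 0.31477 - 0.01112 = 1.09167 ≈ 1.0917 bits

D_KL(Q||P) = Σ Q(x) log₂(Q(x)/P(x))

Computing term by term:
  Q(1)·log₂(Q(1)/P(1)) = 0.0175·log₂(0.0175/0.3334) = -0.07441
  Q(2)·log₂(Q(2)/P(2)) = 0.6414·log₂(0.6414/0.3333) = 0.60574
  Q(3)·log₂(Q(3)/P(3)) = 0.3411·log₂(0.3411/0.3333) = 0.01138

D_KL(Q||P) = -0.07441 + 0.60574 + 0.01138 = 0.54271 ≈ 0.5427 bits

These are NOT equal (difference: 0.5490 bits). KL divergence is asymmetric: D_KL(P||Q) ≠ D_KL(Q||P) in general.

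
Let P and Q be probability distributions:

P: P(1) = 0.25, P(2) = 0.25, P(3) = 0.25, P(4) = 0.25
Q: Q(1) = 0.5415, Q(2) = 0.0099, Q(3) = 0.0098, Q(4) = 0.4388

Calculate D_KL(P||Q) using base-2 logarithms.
1.8512 bits

D_KL(P||Q) = Σ P(x) log₂(P(x)/Q(x))

Computing term by term:
  P(1)·log₂(P(1)/Q(1)) = 0.25·log₂(0.25/0.5415) = -0.27876
  P(2)·log₂(P(2)/Q(2)) = 0.25·log₂(0.25/0.0099) = 1.16459
  P(3)·log₂(P(3)/Q(3)) = 0.25·log₂(0.25/0.0098) = 1.16825
  P(4)·log₂(P(4)/Q(4)) = 0.25·log₂(0.25/0.4388) = -0.20291

D_KL(P||Q) = -0.27876 + 1.16459 + 1.16825 - 0.20291 = 1.85117 ≈ 1.8512 bits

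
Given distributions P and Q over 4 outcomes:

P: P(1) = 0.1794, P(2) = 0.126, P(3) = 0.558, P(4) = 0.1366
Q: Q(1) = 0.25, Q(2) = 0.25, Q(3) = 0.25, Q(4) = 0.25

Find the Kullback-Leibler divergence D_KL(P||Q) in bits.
0.3168 bits

D_KL(P||Q) = Σ P(x) log₂(P(x)/Q(x))

Computing term by term:
  P(1)·log₂(P(1)/Q(1)) = 0.1794·log₂(0.1794/0.25) = -0.08589
  P(2)·log₂(P(2)/Q(2)) = 0.126·log₂(0.126/0.25) = -0.12455
  P(3)·log₂(P(3)/Q(3)) = 0.558·log₂(0.558/0.25) = 0.64635
  P(4)·log₂(P(4)/Q(4)) = 0.1366·log₂(0.1366/0.25) = -0.11911

D_KL(P||Q) = -0.08589 - 0.12455 + 0.64635 - 0.11911 = 0.31680 ≈ 0.3168 bits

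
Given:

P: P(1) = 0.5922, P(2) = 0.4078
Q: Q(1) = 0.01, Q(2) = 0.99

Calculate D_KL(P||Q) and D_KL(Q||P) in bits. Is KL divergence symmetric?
D_KL(P||Q) = 2.9651 bits, D_KL(Q||P) = 1.2079 bits. No, KL divergence is not symmetric.

D_KL(P||Q) = Σ P(x) log₂(P(x)/Q(x))

Computing term by term:
  P(1)·log₂(P(1)/Q(1)) = 0.5922·log₂(0.5922/0.01) = 3.48688
  P(2)·log₂(P(2)/Q(2)) = 0.4078·log₂(0.4078/0.99) = -0.52181

D_KL(P||Q) = 3.48688 - 0.52181 = 2.96507 ≈ 2.9651 bits

D_KL(Q||P) = Σ Q(x) log₂(Q(x)/P(x))

Computing term by term:
  Q(1)·log₂(Q(1)/P(1)) = 0.01·log₂(0.01/0.5922) = -0.05888
  Q(2)·log₂(Q(2)/P(2)) = 0.99·log₂(0.99/0.4078) = 1.26677

D_KL(Q||P) = -0.05888 + 1.26677 = 1.20789 ≈ 1.2079 bits

These are NOT equal (difference: 1.7572 bits). KL divergence is asymmetric: D_KL(P||Q) ≠ D_KL(Q||P) in general.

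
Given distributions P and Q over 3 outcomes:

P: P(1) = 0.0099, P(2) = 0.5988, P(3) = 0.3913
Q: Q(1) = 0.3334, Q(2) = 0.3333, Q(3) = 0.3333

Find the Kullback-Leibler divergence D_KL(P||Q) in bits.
0.5465 bits

D_KL(P||Q) = Σ P(x) log₂(P(x)/Q(x))

Computing term by term:
  P(1)·log₂(P(1)/Q(1)) = 0.0099·log₂(0.0099/0.3334) = -0.05023
  P(2)·log₂(P(2)/Q(2)) = 0.5988·log₂(0.5988/0.3333) = 0.50614
  P(3)·log₂(P(3)/Q(3)) = 0.3913·log₂(0.3913/0.3333) = 0.09057

D_KL(P||Q) = -0.05023 + 0.50614 + 0.09057 = 0.54648 ≈ 0.5465 bits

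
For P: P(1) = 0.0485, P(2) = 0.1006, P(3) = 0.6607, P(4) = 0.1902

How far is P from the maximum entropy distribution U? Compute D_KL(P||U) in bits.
0.6045 bits

U(i) = 1/4 for all i

D_KL(P||U) = Σ P(x) log₂(P(x) / (1/4))
           = Σ P(x) log₂(P(x)) + log₂(4)
           = log₂(4) - H(P)

H(P) = -Σ P(x) log₂(P(x)):
  -P(1)·log₂(P(1)) = -(0.0485)·log₂(0.0485) = 0.21174
  -P(2)·log₂(P(2)) = -(0.1006)·log₂(0.1006) = 0.33332
  -P(3)·log₂(P(3)) = -(0.6607)·log₂(0.6607) = 0.39505
  -P(4)·log₂(P(4)) = -(0.1902)·log₂(0.1902) = 0.45542
H(P) = 0.21174 + 0.33332 + 0.39505 + 0.45542 = 1.39553 bits

log₂(4) = 2.00000 bits

D_KL(P||U) = 2.00000 - 1.39553 = 0.60447 ≈ 0.6045 bits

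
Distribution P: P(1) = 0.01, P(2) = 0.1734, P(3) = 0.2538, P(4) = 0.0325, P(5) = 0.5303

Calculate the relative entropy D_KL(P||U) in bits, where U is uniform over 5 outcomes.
0.6691 bits

U(i) = 1/5 for all i

D_KL(P||U) = Σ P(x) log₂(P(x) / (1/5))
           = Σ P(x) log₂(P(x)) + log₂(5)
           = log₂(5) - H(P)

H(P) = -Σ P(x) log₂(P(x)):
  -P(1)·log₂(P(1)) = -(0.01)·log₂(0.01) = 0.06644
  -P(2)·log₂(P(2)) = -(0.1734)·log₂(0.1734) = 0.43832
  -P(3)·log₂(P(3)) = -(0.2538)·log₂(0.2538) = 0.50208
  -P(4)·log₂(P(4)) = -(0.0325)·log₂(0.0325) = 0.16066
  -P(5)·log₂(P(5)) = -(0.5303)·log₂(0.5303) = 0.48529
H(P) = 0.06644 + 0.43832 + 0.50208 + 0.16066 + 0.48529 = 1.65279 bits

log₂(5) = 2.32193 bits

D_KL(P||U) = 2.32193 - 1.65279 = 0.66914 ≈ 0.6691 bits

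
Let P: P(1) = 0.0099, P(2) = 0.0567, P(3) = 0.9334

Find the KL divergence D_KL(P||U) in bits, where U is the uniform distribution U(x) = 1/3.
1.1915 bits

U(i) = 1/3 for all i

D_KL(P||U) = Σ P(x) log₂(P(x) / (1/3))
           = Σ P(x) log₂(P(x)) + log₂(3)
           = log₂(3) - H(P)

H(P) = -Σ P(x) log₂(P(x)):
  -P(1)·log₂(P(1)) = -(0.0099)·log₂(0.0099) = 0.06592
  -P(2)·log₂(P(2)) = -(0.0567)·log₂(0.0567) = 0.23477
  -P(3)·log₂(P(3)) = -(0.9334)·log₂(0.9334) = 0.09281
H(P) = 0.06592 + 0.23477 + 0.09281 = 0.39350 bits

log₂(3) = 1.58496 bits

D_KL(P||U) = 1.58496 - 0.39350 = 1.19146 ≈ 1.1915 bits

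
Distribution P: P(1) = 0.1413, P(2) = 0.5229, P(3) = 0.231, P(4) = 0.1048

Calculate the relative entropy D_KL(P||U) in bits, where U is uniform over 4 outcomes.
0.2826 bits

U(i) = 1/4 for all i

D_KL(P||U) = Σ P(x) log₂(P(x) / (1/4))
           = Σ P(x) log₂(P(x)) + log₂(4)
           = log₂(4) - H(P)

H(P) = -Σ P(x) log₂(P(x)):
  -P(1)·log₂(P(1)) = -(0.1413)·log₂(0.1413) = 0.39891
  -P(2)·log₂(P(2)) = -(0.5229)·log₂(0.5229) = 0.48912
  -P(3)·log₂(P(3)) = -(0.231)·log₂(0.231) = 0.48834
  -P(4)·log₂(P(4)) = -(0.1048)·log₂(0.1048) = 0.34105
H(P) = 0.39891 + 0.48912 + 0.48834 + 0.34105 = 1.71742 bits

log₂(4) = 2.00000 bits

D_KL(P||U) = 2.00000 - 1.71742 = 0.28258 ≈ 0.2826 bits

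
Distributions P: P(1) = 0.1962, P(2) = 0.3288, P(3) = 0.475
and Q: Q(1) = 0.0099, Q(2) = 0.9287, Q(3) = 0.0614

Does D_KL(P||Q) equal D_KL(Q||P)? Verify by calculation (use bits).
D_KL(P||Q) = 1.7549 bits, D_KL(Q||P) = 1.1673 bits. No — D_KL(P||Q) ≠ D_KL(Q||P) for this pair.

D_KL(P||Q) = Σ P(x) log₂(P(x)/Q(x))

Computing term by term:
  P(1)·log₂(P(1)/Q(1)) = 0.1962·log₂(0.1962/0.0099) = 0.84538
  P(2)·log₂(P(2)/Q(2)) = 0.3288·log₂(0.3288/0.9287) = -0.49254
  P(3)·log₂(P(3)/Q(3)) = 0.475·log₂(0.475/0.0614) = 1.40202

D_KL(P||Q) = 0.84538 - 0.49254 + 1.40202 = 1.75486 ≈ 1.7549 bits

D_KL(Q||P) = Σ Q(x) log₂(Q(x)/P(x))

Computing term by term:
  Q(1)·log₂(Q(1)/P(1)) = 0.0099·log₂(0.0099/0.1962) = -0.04266
  Q(2)·log₂(Q(2)/P(2)) = 0.9287·log₂(0.9287/0.3288) = 1.39119
  Q(3)·log₂(Q(3)/P(3)) = 0.0614·log₂(0.0614/0.475) = -0.18123

D_KL(Q||P) = -0.04266 + 1.39119 - 0.18123 = 1.16730 ≈ 1.1673 bits

These are NOT equal (difference: 0.5876 bits). KL divergence is asymmetric: D_KL(P||Q) ≠ D_KL(Q||P) in general.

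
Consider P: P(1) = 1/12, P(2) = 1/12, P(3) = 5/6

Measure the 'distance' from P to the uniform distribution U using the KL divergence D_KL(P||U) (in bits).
0.7683 bits

U(i) = 1/3 for all i

D_KL(P||U) = Σ P(x) log₂(P(x) / (1/3))
           = Σ P(x) log₂(P(x)) + log₂(3)
           = log₂(3) - H(P)

H(P) = -Σ P(x) log₂(P(x)):
  -P(1)·log₂(P(1)) = -(1/12)·log₂(1/12) = 0.29875
  -P(2)·log₂(P(2)) = -(1/12)·log₂(1/12) = 0.29875
  -P(3)·log₂(P(3)) = -(5/6)·log₂(5/6) = 0.21920
H(P) = 0.29875 + 0.29875 + 0.21920 = 0.81670 bits

log₂(3) = 1.58496 bits

D_KL(P||U) = 1.58496 - 0.81670 = 0.76826 ≈ 0.7683 bits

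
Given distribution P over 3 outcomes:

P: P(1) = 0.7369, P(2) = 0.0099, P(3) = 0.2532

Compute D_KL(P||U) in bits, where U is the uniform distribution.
0.6927 bits

U(i) = 1/3 for all i

D_KL(P||U) = Σ P(x) log₂(P(x) / (1/3))
           = Σ P(x) log₂(P(x)) + log₂(3)
           = log₂(3) - H(P)

H(P) = -Σ P(x) log₂(P(x)):
  -P(1)·log₂(P(1)) = -(0.7369)·log₂(0.7369) = 0.32457
  -P(2)·log₂(P(2)) = -(0.0099)·log₂(0.0099) = 0.06592
  -P(3)·log₂(P(3)) = -(0.2532)·log₂(0.2532) = 0.50175
H(P) = 0.32457 + 0.06592 + 0.50175 = 0.89224 bits

log₂(3) = 1.58496 bits

D_KL(P||U) = 1.58496 - 0.89224 = 0.69272 ≈ 0.6927 bits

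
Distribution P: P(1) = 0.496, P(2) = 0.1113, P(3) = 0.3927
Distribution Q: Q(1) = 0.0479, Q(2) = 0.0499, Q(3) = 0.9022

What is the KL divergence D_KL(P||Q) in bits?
1.3302 bits

D_KL(P||Q) = Σ P(x) log₂(P(x)/Q(x))

Computing term by term:
  P(1)·log₂(P(1)/Q(1)) = 0.496·log₂(0.496/0.0479) = 1.67263
  P(2)·log₂(P(2)/Q(2)) = 0.1113·log₂(0.1113/0.0499) = 0.12881
  P(3)·log₂(P(3)/Q(3)) = 0.3927·log₂(0.3927/0.9022) = -0.47125

D_KL(P||Q) = 1.67263 + 0.12881 - 0.47125 = 1.33019 ≈ 1.3302 bits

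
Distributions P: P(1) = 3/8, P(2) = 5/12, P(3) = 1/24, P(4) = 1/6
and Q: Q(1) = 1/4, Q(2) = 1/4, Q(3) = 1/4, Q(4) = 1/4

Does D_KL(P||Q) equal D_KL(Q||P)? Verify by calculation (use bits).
D_KL(P||Q) = 0.3212 bits, D_KL(Q||P) = 0.4620 bits. No — D_KL(P||Q) ≠ D_KL(Q||P) for this pair.

D_KL(P||Q) = Σ P(x) log₂(P(x)/Q(x))

Computing term by term:
  P(1)·log₂(P(1)/Q(1)) = (3/8)·log₂((3/8)/(1/4)) = 0.21936
  P(2)·log₂(P(2)/Q(2)) = (5/12)·log₂((5/12)/(1/4)) = 0.30707
  P(3)·log₂(P(3)/Q(3)) = (1/24)·log₂((1/24)/(1/4)) = -0.10771
  P(4)·log₂(P(4)/Q(4)) = (1/6)·log₂((1/6)/(1/4)) = -0.09749

D_KL(P||Q) = 0.21936 + 0.30707 - 0.10771 - 0.09749 = 0.32123 ≈ 0.3212 bits

D_KL(Q||P) = Σ Q(x) log₂(Q(x)/P(x))

Computing term by term:
  Q(1)·log₂(Q(1)/P(1)) = (1/4)·log₂((1/4)/(3/8)) = -0.14624
  Q(2)·log₂(Q(2)/P(2)) = (1/4)·log₂((1/4)/(5/12)) = -0.18424
  Q(3)·log₂(Q(3)/P(3)) = (1/4)·log₂((1/4)/(1/24)) = 0.64624
  Q(4)·log₂(Q(4)/P(4)) = (1/4)·log₂((1/4)/(1/6)) = 0.14624

D_KL(Q||P) = -0.14624 - 0.18424 + 0.64624 + 0.14624 = 0.46200 ≈ 0.4620 bits

These are NOT equal (difference: 0.1408 bits). KL divergence is asymmetric: D_KL(P||Q) ≠ D_KL(Q||P) in general.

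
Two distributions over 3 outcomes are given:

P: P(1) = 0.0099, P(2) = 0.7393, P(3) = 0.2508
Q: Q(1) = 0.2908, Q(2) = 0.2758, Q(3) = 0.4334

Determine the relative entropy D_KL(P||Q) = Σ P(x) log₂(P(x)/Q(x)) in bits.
0.8055 bits

D_KL(P||Q) = Σ P(x) log₂(P(x)/Q(x))

Computing term by term:
  P(1)·log₂(P(1)/Q(1)) = 0.0099·log₂(0.0099/0.2908) = -0.04828
  P(2)·log₂(P(2)/Q(2)) = 0.7393·log₂(0.7393/0.2758) = 1.05168
  P(3)·log₂(P(3)/Q(3)) = 0.2508·log₂(0.2508/0.4334) = -0.19792

D_KL(P||Q) = -0.04828 + 1.05168 - 0.19792 = 0.80548 ≈ 0.8055 bits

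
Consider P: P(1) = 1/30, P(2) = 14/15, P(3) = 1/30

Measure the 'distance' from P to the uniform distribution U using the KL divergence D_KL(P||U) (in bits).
1.1649 bits

U(i) = 1/3 for all i

D_KL(P||U) = Σ P(x) log₂(P(x) / (1/3))
           = Σ P(x) log₂(P(x)) + log₂(3)
           = log₂(3) - H(P)

H(P) = -Σ P(x) log₂(P(x)):
  -P(1)·log₂(P(1)) = -(1/30)·log₂(1/30) = 0.16356
  -P(2)·log₂(P(2)) = -(14/15)·log₂(14/15) = 0.09290
  -P(3)·log₂(P(3)) = -(1/30)·log₂(1/30) = 0.16356
H(P) = 0.16356 + 0.09290 + 0.16356 = 0.42002 bits

log₂(3) = 1.58496 bits

D_KL(P||U) = 1.58496 - 0.42002 = 1.16494 ≈ 1.1649 bits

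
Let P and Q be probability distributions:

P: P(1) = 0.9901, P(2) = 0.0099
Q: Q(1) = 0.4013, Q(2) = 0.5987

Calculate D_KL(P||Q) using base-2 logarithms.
1.2314 bits

D_KL(P||Q) = Σ P(x) log₂(P(x)/Q(x))

Computing term by term:
  P(1)·log₂(P(1)/Q(1)) = 0.9901·log₂(0.9901/0.4013) = 1.28999
  P(2)·log₂(P(2)/Q(2)) = 0.0099·log₂(0.0099/0.5987) = -0.05859

D_KL(P||Q) = 1.28999 - 0.05859 = 1.23140 ≈ 1.2314 bits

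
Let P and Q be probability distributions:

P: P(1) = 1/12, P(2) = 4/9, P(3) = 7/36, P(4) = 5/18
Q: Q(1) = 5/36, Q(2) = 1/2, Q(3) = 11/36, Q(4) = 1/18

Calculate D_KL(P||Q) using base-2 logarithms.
0.3813 bits

D_KL(P||Q) = Σ P(x) log₂(P(x)/Q(x))

Computing term by term:
  P(1)·log₂(P(1)/Q(1)) = (1/12)·log₂((1/12)/(5/36)) = -0.06141
  P(2)·log₂(P(2)/Q(2)) = (4/9)·log₂((4/9)/(1/2)) = -0.07552
  P(3)·log₂(P(3)/Q(3)) = (7/36)·log₂((7/36)/(11/36)) = -0.12679
  P(4)·log₂(P(4)/Q(4)) = (5/18)·log₂((5/18)/(1/18)) = 0.64498

D_KL(P||Q) = -0.06141 - 0.07552 - 0.12679 + 0.64498 = 0.38126 ≈ 0.3813 bits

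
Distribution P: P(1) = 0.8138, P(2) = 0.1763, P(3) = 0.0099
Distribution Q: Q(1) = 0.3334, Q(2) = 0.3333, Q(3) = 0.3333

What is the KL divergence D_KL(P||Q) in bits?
0.8355 bits

D_KL(P||Q) = Σ P(x) log₂(P(x)/Q(x))

Computing term by term:
  P(1)·log₂(P(1)/Q(1)) = 0.8138·log₂(0.8138/0.3334) = 1.04770
  P(2)·log₂(P(2)/Q(2)) = 0.1763·log₂(0.1763/0.3333) = -0.16198
  P(3)·log₂(P(3)/Q(3)) = 0.0099·log₂(0.0099/0.3333) = -0.05023

D_KL(P||Q) = 1.04770 - 0.16198 - 0.05023 = 0.83549 ≈ 0.8355 bits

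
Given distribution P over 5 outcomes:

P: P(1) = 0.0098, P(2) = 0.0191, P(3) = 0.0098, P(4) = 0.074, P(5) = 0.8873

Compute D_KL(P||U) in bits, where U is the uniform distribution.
1.6510 bits

U(i) = 1/5 for all i

D_KL(P||U) = Σ P(x) log₂(P(x) / (1/5))
           = Σ P(x) log₂(P(x)) + log₂(5)
           = log₂(5) - H(P)

H(P) = -Σ P(x) log₂(P(x)):
  -P(1)·log₂(P(1)) = -(0.0098)·log₂(0.0098) = 0.06540
  -P(2)·log₂(P(2)) = -(0.0191)·log₂(0.0191) = 0.10907
  -P(3)·log₂(P(3)) = -(0.0098)·log₂(0.0098) = 0.06540
  -P(4)·log₂(P(4)) = -(0.074)·log₂(0.074) = 0.27797
  -P(5)·log₂(P(5)) = -(0.8873)·log₂(0.8873) = 0.15306
H(P) = 0.06540 + 0.10907 + 0.06540 + 0.27797 + 0.15306 = 0.67090 bits

log₂(5) = 2.32193 bits

D_KL(P||U) = 2.32193 - 0.67090 = 1.65103 ≈ 1.6510 bits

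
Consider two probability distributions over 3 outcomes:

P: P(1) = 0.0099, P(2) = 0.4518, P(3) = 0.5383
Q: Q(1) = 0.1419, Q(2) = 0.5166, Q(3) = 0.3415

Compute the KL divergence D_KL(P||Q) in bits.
0.2280 bits

D_KL(P||Q) = Σ P(x) log₂(P(x)/Q(x))

Computing term by term:
  P(1)·log₂(P(1)/Q(1)) = 0.0099·log₂(0.0099/0.1419) = -0.03803
  P(2)·log₂(P(2)/Q(2)) = 0.4518·log₂(0.4518/0.5166) = -0.08736
  P(3)·log₂(P(3)/Q(3)) = 0.5383·log₂(0.5383/0.3415) = 0.35341

D_KL(P||Q) = -0.03803 - 0.08736 + 0.35341 = 0.22802 ≈ 0.2280 bits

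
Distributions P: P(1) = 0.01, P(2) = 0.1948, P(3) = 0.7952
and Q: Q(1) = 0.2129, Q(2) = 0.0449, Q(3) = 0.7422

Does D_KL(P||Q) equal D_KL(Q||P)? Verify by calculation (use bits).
D_KL(P||Q) = 0.4474 bits, D_KL(Q||P) = 0.7704 bits. No — D_KL(P||Q) ≠ D_KL(Q||P) for this pair.

D_KL(P||Q) = Σ P(x) log₂(P(x)/Q(x))

Computing term by term:
  P(1)·log₂(P(1)/Q(1)) = 0.01·log₂(0.01/0.2129) = -0.04412
  P(2)·log₂(P(2)/Q(2)) = 0.1948·log₂(0.1948/0.0449) = 0.41243
  P(3)·log₂(P(3)/Q(3)) = 0.7952·log₂(0.7952/0.7422) = 0.07913

D_KL(P||Q) = -0.04412 + 0.41243 + 0.07913 = 0.44744 ≈ 0.4474 bits

D_KL(Q||P) = Σ Q(x) log₂(Q(x)/P(x))

Computing term by term:
  Q(1)·log₂(Q(1)/P(1)) = 0.2129·log₂(0.2129/0.01) = 0.93934
  Q(2)·log₂(Q(2)/P(2)) = 0.0449·log₂(0.0449/0.1948) = -0.09506
  Q(3)·log₂(Q(3)/P(3)) = 0.7422·log₂(0.7422/0.7952) = -0.07386

D_KL(Q||P) = 0.93934 - 0.09506 - 0.07386 = 0.77042 ≈ 0.7704 bits

These are NOT equal (difference: 0.3230 bits). KL divergence is asymmetric: D_KL(P||Q) ≠ D_KL(Q||P) in general.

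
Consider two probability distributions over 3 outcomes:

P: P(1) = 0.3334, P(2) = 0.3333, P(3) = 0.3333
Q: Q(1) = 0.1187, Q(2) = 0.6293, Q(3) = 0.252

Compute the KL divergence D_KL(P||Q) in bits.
0.3256 bits

D_KL(P||Q) = Σ P(x) log₂(P(x)/Q(x))

Computing term by term:
  P(1)·log₂(P(1)/Q(1)) = 0.3334·log₂(0.3334/0.1187) = 0.49674
  P(2)·log₂(P(2)/Q(2)) = 0.3333·log₂(0.3333/0.6293) = -0.30561
  P(3)·log₂(P(3)/Q(3)) = 0.3333·log₂(0.3333/0.252) = 0.13445

D_KL(P||Q) = 0.49674 - 0.30561 + 0.13445 = 0.32558 ≈ 0.3256 bits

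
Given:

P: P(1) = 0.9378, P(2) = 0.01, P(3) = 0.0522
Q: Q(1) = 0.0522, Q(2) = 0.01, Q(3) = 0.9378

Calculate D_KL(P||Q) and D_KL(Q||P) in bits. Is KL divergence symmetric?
D_KL(P||Q) = 3.6904 bits, D_KL(Q||P) = 3.6904 bits. The two values coincide for this particular pair, but no — KL divergence is not symmetric in general.

D_KL(P||Q) = Σ P(x) log₂(P(x)/Q(x))

Computing term by term:
  P(1)·log₂(P(1)/Q(1)) = 0.9378·log₂(0.9378/0.0522) = 3.90796
  P(2)·log₂(P(2)/Q(2)) = 0.01·log₂(0.01/0.01) = 0.00000
  P(3)·log₂(P(3)/Q(3)) = 0.0522·log₂(0.0522/0.9378) = -0.21753

D_KL(P||Q) = 3.90796 + 0.00000 - 0.21753 = 3.69043 ≈ 3.6904 bits

D_KL(Q||P) = Σ Q(x) log₂(Q(x)/P(x))

Computing term by term:
  Q(1)·log₂(Q(1)/P(1)) = 0.0522·log₂(0.0522/0.9378) = -0.21753
  Q(2)·log₂(Q(2)/P(2)) = 0.01·log₂(0.01/0.01) = 0.00000
  Q(3)·log₂(Q(3)/P(3)) = 0.9378·log₂(0.9378/0.0522) = 3.90796

D_KL(Q||P) = -0.21753 + 0.00000 + 3.90796 = 3.69043 ≈ 3.6904 bits

These ARE equal here. Q is P with outcomes relabeled (Q(1) = P(3), Q(3) = P(1)) by a relabeling that is its own inverse, so the two sums contain exactly the same terms in a different order. This is a special case — KL divergence is not symmetric in general: D_KL(P||Q) ≠ D_KL(Q||P) for most P, Q.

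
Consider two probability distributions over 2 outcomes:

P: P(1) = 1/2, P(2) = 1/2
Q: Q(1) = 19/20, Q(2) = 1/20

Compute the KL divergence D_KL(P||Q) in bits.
1.1980 bits

D_KL(P||Q) = Σ P(x) log₂(P(x)/Q(x))

Computing term by term:
  P(1)·log₂(P(1)/Q(1)) = (1/2)·log₂((1/2)/(19/20)) = -0.46300
  P(2)·log₂(P(2)/Q(2)) = (1/2)·log₂((1/2)/(1/20)) = 1.66096

D_KL(P||Q) = -0.46300 + 1.66096 = 1.19796 ≈ 1.1980 bits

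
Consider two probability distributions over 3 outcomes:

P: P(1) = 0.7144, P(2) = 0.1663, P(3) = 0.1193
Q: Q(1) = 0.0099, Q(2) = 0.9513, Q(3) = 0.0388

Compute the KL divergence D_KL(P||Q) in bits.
4.1850 bits

D_KL(P||Q) = Σ P(x) log₂(P(x)/Q(x))

Computing term by term:
  P(1)·log₂(P(1)/Q(1)) = 0.7144·log₂(0.7144/0.0099) = 4.41011
  P(2)·log₂(P(2)/Q(2)) = 0.1663·log₂(0.1663/0.9513) = -0.41843
  P(3)·log₂(P(3)/Q(3)) = 0.1193·log₂(0.1193/0.0388) = 0.19332

D_KL(P||Q) = 4.41011 - 0.41843 + 0.19332 = 4.18500 ≈ 4.1850 bits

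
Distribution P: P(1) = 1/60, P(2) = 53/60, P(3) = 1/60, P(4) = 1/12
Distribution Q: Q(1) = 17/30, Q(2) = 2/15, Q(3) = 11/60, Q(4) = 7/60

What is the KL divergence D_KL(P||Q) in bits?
2.2268 bits

D_KL(P||Q) = Σ P(x) log₂(P(x)/Q(x))

Computing term by term:
  P(1)·log₂(P(1)/Q(1)) = (1/60)·log₂((1/60)/(17/30)) = -0.08479
  P(2)·log₂(P(2)/Q(2)) = (53/60)·log₂((53/60)/(2/15)) = 2.40966
  P(3)·log₂(P(3)/Q(3)) = (1/60)·log₂((1/60)/(11/60)) = -0.05766
  P(4)·log₂(P(4)/Q(4)) = (1/12)·log₂((1/12)/(7/60)) = -0.04045

D_KL(P||Q) = -0.08479 + 2.40966 - 0.05766 - 0.04045 = 2.22676 ≈ 2.2268 bits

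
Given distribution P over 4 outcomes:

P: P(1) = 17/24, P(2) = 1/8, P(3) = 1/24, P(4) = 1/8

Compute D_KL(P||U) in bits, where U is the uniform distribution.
0.7066 bits

U(i) = 1/4 for all i

D_KL(P||U) = Σ P(x) log₂(P(x) / (1/4))
           = Σ P(x) log₂(P(x)) + log₂(4)
           = log₂(4) - H(P)

H(P) = -Σ P(x) log₂(P(x)):
  -P(1)·log₂(P(1)) = -(17/24)·log₂(17/24) = 0.35240
  -P(2)·log₂(P(2)) = -(1/8)·log₂(1/8) = 0.37500
  -P(3)·log₂(P(3)) = -(1/24)·log₂(1/24) = 0.19104
  -P(4)·log₂(P(4)) = -(1/8)·log₂(1/8) = 0.37500
H(P) = 0.35240 + 0.37500 + 0.19104 + 0.37500 = 1.29344 bits

log₂(4) = 2.00000 bits

D_KL(P||U) = 2.00000 - 1.29344 = 0.70656 ≈ 0.7066 bits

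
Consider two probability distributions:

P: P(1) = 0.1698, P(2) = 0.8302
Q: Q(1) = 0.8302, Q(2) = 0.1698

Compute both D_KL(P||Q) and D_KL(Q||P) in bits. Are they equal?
D_KL(P||Q) = 1.5121 bits, D_KL(Q||P) = 1.5121 bits. Yes, in this case they are equal (although KL divergence is not symmetric in general).

D_KL(P||Q) = Σ P(x) log₂(P(x)/Q(x))

Computing term by term:
  P(1)·log₂(P(1)/Q(1)) = 0.1698·log₂(0.1698/0.8302) = -0.38878
  P(2)·log₂(P(2)/Q(2)) = 0.8302·log₂(0.8302/0.1698) = 1.90084

D_KL(P||Q) = -0.38878 + 1.90084 = 1.51206 ≈ 1.5121 bits

D_KL(Q||P) = Σ Q(x) log₂(Q(x)/P(x))

Computing term by term:
  Q(1)·log₂(Q(1)/P(1)) = 0.8302·log₂(0.8302/0.1698) = 1.90084
  Q(2)·log₂(Q(2)/P(2)) = 0.1698·log₂(0.1698/0.8302) = -0.38878

D_KL(Q||P) = 1.90084 - 0.38878 = 1.51206 ≈ 1.5121 bits

These ARE equal here. Q is P with outcomes relabeled (Q(1) = P(2), Q(2) = P(1)) by a relabeling that is its own inverse, so the two sums contain exactly the same terms in a different order. This is a special case — KL divergence is not symmetric in general: D_KL(P||Q) ≠ D_KL(Q||P) for most P, Q.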